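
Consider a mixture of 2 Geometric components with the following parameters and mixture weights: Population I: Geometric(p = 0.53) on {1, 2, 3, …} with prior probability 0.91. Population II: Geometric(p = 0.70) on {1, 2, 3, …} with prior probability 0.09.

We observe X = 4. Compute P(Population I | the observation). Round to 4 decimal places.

The responsibility of component k is P(Z=k) f_k(x) divided by Σ_j P(Z=j) f_j(x).
Component likelihoods at x = 4:
  p_I = 0.53·(1−0.53)^3 = 0.53·0.103823 = 0.0550262
  p_II = 0.70·(1−0.70)^3 = 0.70·0.027 = 0.0189
Weight by the priors:
  P(Z=I)·p_I = 0.91 × 0.0550262 = 0.0500738
  P(Z=II)·p_II = 0.09 × 0.0189 = 0.001701
Marginal: 0.0500738 + 0.001701 = 0.0517748
P(Population I | 4) = 0.0500738 / 0.0517748 ≈ 0.9671

0.9671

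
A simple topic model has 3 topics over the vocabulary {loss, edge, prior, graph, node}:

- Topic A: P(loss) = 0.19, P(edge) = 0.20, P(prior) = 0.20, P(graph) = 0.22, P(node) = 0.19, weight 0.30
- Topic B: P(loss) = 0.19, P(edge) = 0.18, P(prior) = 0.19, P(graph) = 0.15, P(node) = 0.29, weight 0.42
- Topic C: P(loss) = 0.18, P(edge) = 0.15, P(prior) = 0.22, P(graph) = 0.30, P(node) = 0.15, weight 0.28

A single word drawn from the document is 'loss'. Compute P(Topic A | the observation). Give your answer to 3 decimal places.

0.304

Posterior ∝ prior × likelihood, so P(k | x) ∝ π_k f_k(x); normalise over all components.
Component likelihoods at x = 'loss':
  f_A = 0.19
  f_B = 0.19
  f_C = 0.18
Weight by the priors:
  π_A·f_A = 0.30 × 0.19 = 0.057
  π_B·f_B = 0.42 × 0.19 = 0.0798
  π_C·f_C = 0.28 × 0.18 = 0.0504
Marginal: 0.057 + 0.0798 + 0.0504 = 0.1872
P(Topic A | 'loss') ≈ 0.304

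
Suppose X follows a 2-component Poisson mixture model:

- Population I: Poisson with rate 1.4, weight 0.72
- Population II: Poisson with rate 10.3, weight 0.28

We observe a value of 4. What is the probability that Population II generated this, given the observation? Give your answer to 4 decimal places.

0.1345

The responsibility of component k is π_k f_k(x) divided by Σ_j π_j f_j(x).
Poisson probabilities:
  p_I = e^(−1.4)·1.4^4/4! = 0.039472
  p_II = e^(−10.3)·10.3^4/4! = 0.0157726
Prior × likelihood for each component:
  π_I·p_I = 0.72 × 0.039472 = 0.0284198
  π_II·p_II = 0.28 × 0.0157726 = 0.00441634
Marginal: 0.0284198 + 0.00441634 = 0.0328361
P(Population II | data) = 0.00441634 / 0.0328361 ≈ 0.1345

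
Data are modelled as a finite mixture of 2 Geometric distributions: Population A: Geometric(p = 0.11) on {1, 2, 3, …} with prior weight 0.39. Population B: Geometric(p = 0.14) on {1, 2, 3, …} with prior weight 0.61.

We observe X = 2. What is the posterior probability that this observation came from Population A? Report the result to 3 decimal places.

0.342

By Bayes' theorem, P(k | x) = π_k f_k(x) / Σ_j π_j f_j(x).
Evaluate each component's likelihood at the observed value:
  f_A = 0.0979
  f_B = 0.1204
Unnormalised posteriors:
  π_A·f_A = 0.39 × 0.0979 = 0.038181
  π_B·f_B = 0.61 × 0.1204 = 0.073444
Marginal: 0.038181 + 0.073444 = 0.111625
P(Population A | data) ≈ 0.342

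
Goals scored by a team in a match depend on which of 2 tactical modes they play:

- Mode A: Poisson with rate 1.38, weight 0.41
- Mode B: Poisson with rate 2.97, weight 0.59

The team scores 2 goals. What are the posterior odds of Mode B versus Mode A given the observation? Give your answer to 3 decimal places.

1.359

The posterior odds equal the prior odds times the likelihood ratio: (π_i/π_j)·(f_i(x)/f_j(x)).
Evaluate each component's likelihood at the observed value:
  L_A = e^(−1.38)·1.38^2/2! = 0.239553
  L_B = e^(−2.97)·2.97^2/2! = 0.226271
Odds = (0.59/0.41) × (0.226271/0.239553) = 1.43902 × 0.944553 ≈ 1.359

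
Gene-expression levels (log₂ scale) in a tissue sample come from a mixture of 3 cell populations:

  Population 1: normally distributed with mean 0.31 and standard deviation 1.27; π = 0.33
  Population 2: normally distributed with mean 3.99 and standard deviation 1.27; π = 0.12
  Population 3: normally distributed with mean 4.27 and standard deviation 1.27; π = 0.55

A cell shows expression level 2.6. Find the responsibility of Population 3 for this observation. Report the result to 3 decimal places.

By Bayes' theorem, P(k | x) = π_k f_k(x) / Σ_j π_j f_j(x).
Normal densities:
  p_1 = 0.0618137
  p_2 = 0.172578
  p_3 = 0.132322
Weight by the priors:
  π_1·p_1 = 0.33 × 0.0618137 = 0.0203985
  π_2·p_2 = 0.12 × 0.172578 = 0.0207093
  π_3·p_3 = 0.55 × 0.132322 = 0.0727772
Normaliser: 0.0203985 + 0.0207093 + 0.0727772 = 0.113885
Responsibility of Population 3: 0.0727772 / 0.113885 ≈ 0.639

0.639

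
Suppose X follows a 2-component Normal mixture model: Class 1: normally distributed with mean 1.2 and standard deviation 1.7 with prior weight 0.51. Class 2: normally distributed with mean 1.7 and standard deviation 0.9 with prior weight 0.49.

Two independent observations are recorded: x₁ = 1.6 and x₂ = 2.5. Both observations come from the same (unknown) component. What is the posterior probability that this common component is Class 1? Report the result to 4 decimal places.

0.2403

Posterior ∝ prior × likelihood, so P(k | x) ∝ π_k f_k(x); normalise over all components.
Since both observations come from the same component, the likelihood for component k is f_k(x₁)·f_k(x₂).
  f_1 = [(1/(1.7·√(2π)))·exp(−(1.6−1.2)²/(2·1.7²)) = 0.234672·exp(-0.02768) = 0.228265] × [0.175178] = 0.0399869
  f_2 = [(1/(0.9·√(2π)))·exp(−(1.6−1.7)²/(2·0.9²)) = 0.443269·exp(-0.00617) = 0.440541] × [0.298603] = 0.131547
Prior × likelihood for each component:
  π_1·f_1 = 0.51 × 0.0399869 = 0.0203933
  π_2·f_2 = 0.49 × 0.131547 = 0.0644581
Normaliser: 0.0203933 + 0.0644581 = 0.0848514
P(Class 1 | x₁,x₂) = 0.0203933 / 0.0848514 ≈ 0.2403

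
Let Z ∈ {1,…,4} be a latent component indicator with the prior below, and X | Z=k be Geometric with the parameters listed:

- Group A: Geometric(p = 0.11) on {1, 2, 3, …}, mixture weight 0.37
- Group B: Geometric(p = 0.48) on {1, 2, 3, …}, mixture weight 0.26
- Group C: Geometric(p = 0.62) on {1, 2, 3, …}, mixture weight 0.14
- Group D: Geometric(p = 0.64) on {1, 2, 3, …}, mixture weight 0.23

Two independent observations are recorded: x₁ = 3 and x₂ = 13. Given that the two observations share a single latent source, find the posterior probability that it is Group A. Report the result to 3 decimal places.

Apply Bayes' rule: the posterior for each component is proportional to its prior times its likelihood at x.
Since both observations come from the same component, the likelihood for component k is f_k(x₁)·f_k(x₂).
  f_A = [0.087131] × [0.0271689] = 0.00236726
  f_B = [0.129792] × [0.000187621] = 2.43517e-05
  f_C = [0.089528] × [5.62076e-06] = 5.03215e-07
  f_D = [0.082944] × [3.03256e-06] = 2.51533e-07
Unnormalised posteriors:
  w_A·f_A = 0.37 × 0.00236726 = 0.000875885
  w_B·f_B = 0.26 × 2.43517e-05 = 6.33144e-06
  w_C·f_C = 0.14 × 5.03215e-07 = 7.04501e-08
  w_D·f_D = 0.23 × 2.51533e-07 = 5.78526e-08
Denominator: 0.000875885 + 6.33144e-06 + 7.04501e-08 + 5.78526e-08 = 0.000882345
Responsibility of Group A: 0.000875885 / 0.000882345 ≈ 0.993

0.993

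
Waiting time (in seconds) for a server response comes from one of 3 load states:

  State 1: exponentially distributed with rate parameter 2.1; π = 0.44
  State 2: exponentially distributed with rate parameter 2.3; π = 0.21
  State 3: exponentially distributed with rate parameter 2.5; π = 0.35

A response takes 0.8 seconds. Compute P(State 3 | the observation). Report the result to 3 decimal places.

Posterior ∝ prior × likelihood, so P(k | x) ∝ P(Z=k) f_k(x); normalise over all components.
Evaluate each component's likelihood at the observed value:
  f_1 = 2.1·e^(−2.1·0.8) = 2.1·e^(−1.6800) = 0.391385
  f_2 = 2.3·e^(−2.3·0.8) = 2.3·e^(−1.8400) = 0.36528
  f_3 = 2.5·e^(−2.5·0.8) = 2.5·e^(−2.0000) = 0.338338
Multiply by the mixture weights:
  P(Z=1)·f_1 = 0.44 × 0.391385 = 0.17221
  P(Z=2)·f_2 = 0.21 × 0.36528 = 0.0767088
  P(Z=3)·f_3 = 0.35 × 0.338338 = 0.118418
Denominator: 0.17221 + 0.0767088 + 0.118418 = 0.367337
Responsibility of State 3: 0.118418 / 0.367337 ≈ 0.322

0.322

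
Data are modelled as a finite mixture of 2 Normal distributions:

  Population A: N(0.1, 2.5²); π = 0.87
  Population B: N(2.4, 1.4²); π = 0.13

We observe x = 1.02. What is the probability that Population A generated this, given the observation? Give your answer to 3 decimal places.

Apply Bayes' rule: the posterior for each component is proportional to its prior times its likelihood at x.
Normal densities:
  L_A = (1/(2.5·√(2π)))·exp(−(1.02−0.1)²/(2·2.5²)) = 0.159577·exp(-0.06771) = 0.149129
  L_B = (1/(1.4·√(2π)))·exp(−(1.02−2.4)²/(2·1.4²)) = 0.284959·exp(-0.48582) = 0.175305
Multiply by the mixture weights:
  π_A·L_A = 0.87 × 0.149129 = 0.129743
  π_B·L_B = 0.13 × 0.175305 = 0.0227897
Marginal: 0.129743 + 0.0227897 = 0.152532
P(Population A | data) ≈ 0.851

0.851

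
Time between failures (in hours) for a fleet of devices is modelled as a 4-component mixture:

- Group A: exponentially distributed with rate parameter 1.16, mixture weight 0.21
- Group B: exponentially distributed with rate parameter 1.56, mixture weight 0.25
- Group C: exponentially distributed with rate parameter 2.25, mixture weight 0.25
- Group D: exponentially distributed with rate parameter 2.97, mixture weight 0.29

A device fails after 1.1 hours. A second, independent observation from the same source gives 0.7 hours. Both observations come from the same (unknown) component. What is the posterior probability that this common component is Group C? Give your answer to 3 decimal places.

0.208

The responsibility of component k is P(Z=k) f_k(x) divided by Σ_j P(Z=j) f_j(x).
Since both observations come from the same component, the likelihood for component k is f_k(x₁)·f_k(x₂).
  p_A = [0.323816] × [0.515004] = 0.166767
  p_B = [0.280463] × [0.52345] = 0.146808
  p_C = [0.189367] × [0.465767] = 0.0882008
  p_D = [0.113218] × [0.371414] = 0.0420508
Multiply by the mixture weights:
  P(Z=A)·p_A = 0.21 × 0.166767 = 0.035021
  P(Z=B)·p_B = 0.25 × 0.146808 = 0.036702
  P(Z=C)·p_C = 0.25 × 0.0882008 = 0.0220502
  P(Z=D)·p_D = 0.29 × 0.0420508 = 0.0121947
Sum: 0.035021 + 0.036702 + 0.0220502 + 0.0121947 = 0.105968
P(Group C | x₁, x₂) ≈ 0.208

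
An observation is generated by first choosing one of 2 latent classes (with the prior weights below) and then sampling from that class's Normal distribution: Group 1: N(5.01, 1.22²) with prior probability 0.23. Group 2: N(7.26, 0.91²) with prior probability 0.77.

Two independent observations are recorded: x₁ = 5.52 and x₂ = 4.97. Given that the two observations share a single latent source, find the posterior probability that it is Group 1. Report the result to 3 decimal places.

Posterior ∝ prior × likelihood, so P(k | x) ∝ w_k f_k(x); normalise over all components.
Since both observations come from the same component, the likelihood for component k is f_k(x₁)·f_k(x₂).
  p_1 = [(1/(1.22·√(2π)))·exp(−(5.52−5.01)²/(2·1.22²)) = 0.327002·exp(-0.08738) = 0.299643] × [0.326826] = 0.097931
  p_2 = [(1/(0.91·√(2π)))·exp(−(5.52−7.26)²/(2·0.91²)) = 0.438398·exp(-1.82804) = 0.070463] × [0.0184817] = 0.00130228
Weight by the priors:
  w_1·p_1 = 0.23 × 0.097931 = 0.0225241
  w_2·p_2 = 0.77 × 0.00130228 = 0.00100275
Denominator: 0.0225241 + 0.00100275 = 0.0235269
P(Group 1 | data) ≈ 0.957

0.957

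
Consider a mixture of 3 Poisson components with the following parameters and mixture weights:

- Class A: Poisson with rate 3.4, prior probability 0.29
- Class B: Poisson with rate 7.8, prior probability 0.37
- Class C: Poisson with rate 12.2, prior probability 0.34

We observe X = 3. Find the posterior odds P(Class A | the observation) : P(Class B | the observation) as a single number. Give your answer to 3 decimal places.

Since P(k|x) ∝ π_k f_k(x), the posterior odds are π_i f_i(x) / (π_j f_j(x)).
Poisson probabilities:
  f_A = 0.218617
  f_B = 0.0324068
  f_C = 0.00152242
0.063399 / 0.0119905 ≈ 5.287

5.287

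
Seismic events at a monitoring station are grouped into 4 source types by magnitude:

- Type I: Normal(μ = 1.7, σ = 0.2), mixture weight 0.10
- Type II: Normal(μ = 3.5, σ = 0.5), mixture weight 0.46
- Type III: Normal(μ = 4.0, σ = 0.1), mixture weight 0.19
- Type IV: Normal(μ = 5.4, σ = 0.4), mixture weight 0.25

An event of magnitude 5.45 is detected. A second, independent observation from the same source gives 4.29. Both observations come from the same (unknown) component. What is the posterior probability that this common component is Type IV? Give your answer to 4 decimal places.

0.9921

Posterior ∝ prior × likelihood, so P(k | x) ∝ π_k f_k(x); normalise over all components.
Since both observations come from the same component, the likelihood for component k is f_k(x₁)·f_k(x₂).
  p_I = [(1/(0.2·√(2π)))·exp(−(5.45−1.7)²/(2·0.2²)) = 1.994711·exp(-175.78125) = 9.10025e-77] × [7.65147e-37] = 6.96303e-113
  p_II = [(1/(0.5·√(2π)))·exp(−(5.45−3.5)²/(2·0.5²)) = 0.797885·exp(-7.60500) = 0.000397311] × [0.22901] = 9.0988e-05
  p_III = [(1/(0.1·√(2π)))·exp(−(5.45−4.0)²/(2·0.1²)) = 3.989423·exp(-105.12500) = 8.82475e-46] × [0.0595253] = 5.25296e-47
  p_IV = [(1/(0.4·√(2π)))·exp(−(5.45−5.4)²/(2·0.4²)) = 0.997356·exp(-0.00781) = 0.989594] × [0.0212168] = 0.0209961
Weight by the priors:
  π_I·p_I = 0.10 × 6.96303e-113 = 6.96303e-114
  π_II·p_II = 0.46 × 9.0988e-05 = 4.18545e-05
  π_III·p_III = 0.19 × 5.25296e-47 = 9.98063e-48
  π_IV·p_IV = 0.25 × 0.0209961 = 0.00524901
Denominator: 6.96303e-114 + 4.18545e-05 + 9.98063e-48 + 0.00524901 = 0.00529087
So the posterior for Type IV is 0.00524901 / 0.00529087 ≈ 0.9921.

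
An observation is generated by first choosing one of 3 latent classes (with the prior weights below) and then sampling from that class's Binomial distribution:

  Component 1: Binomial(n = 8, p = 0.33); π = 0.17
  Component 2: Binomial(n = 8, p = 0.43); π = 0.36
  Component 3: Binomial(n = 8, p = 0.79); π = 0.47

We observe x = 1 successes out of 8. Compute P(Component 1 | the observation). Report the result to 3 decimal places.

The responsibility of component k is π_k f_k(x) divided by Σ_j π_j f_j(x).
Binomial probabilities:
  L_1 = C(8,1)·0.33^1·0.67^7 = 8·0.33·0.0606071 = 0.160003
  L_2 = C(8,1)·0.43^1·0.57^7 = 8·0.43·0.019549 = 0.0672485
  L_3 = C(8,1)·0.79^1·0.21^7 = 8·0.79·1.80109e-05 = 0.000113829
Unnormalised posteriors:
  π_1·L_1 = 0.17 × 0.160003 = 0.0272005
  π_2·L_2 = 0.36 × 0.0672485 = 0.0242095
  π_3·L_3 = 0.47 × 0.000113829 = 5.34995e-05
Normaliser: 0.0272005 + 0.0242095 + 5.34995e-05 = 0.0514634
P(Component 1 | 1 successes out of 8) = 0.0272005 / 0.0514634 ≈ 0.529

0.529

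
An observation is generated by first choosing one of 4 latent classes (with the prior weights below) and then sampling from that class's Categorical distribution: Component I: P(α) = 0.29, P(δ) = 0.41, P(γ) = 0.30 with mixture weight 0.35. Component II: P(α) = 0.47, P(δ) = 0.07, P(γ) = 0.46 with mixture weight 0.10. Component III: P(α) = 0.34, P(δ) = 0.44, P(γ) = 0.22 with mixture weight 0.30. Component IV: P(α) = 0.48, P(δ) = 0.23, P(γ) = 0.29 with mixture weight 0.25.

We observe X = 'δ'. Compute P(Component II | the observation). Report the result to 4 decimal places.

0.0206

By Bayes' theorem, P(k | x) = π_k f_k(x) / Σ_j π_j f_j(x).
Categorical probabilities:
  p_I = 0.41
  p_II = 0.07
  p_III = 0.44
  p_IV = 0.23
Weight by the priors:
  π_I·p_I = 0.35 × 0.41 = 0.1435
  π_II·p_II = 0.10 × 0.07 = 0.007
  π_III·p_III = 0.30 × 0.44 = 0.132
  π_IV·p_IV = 0.25 × 0.23 = 0.0575
Marginal: 0.1435 + 0.007 + 0.132 + 0.0575 = 0.34
P(Component II | data) ≈ 0.0206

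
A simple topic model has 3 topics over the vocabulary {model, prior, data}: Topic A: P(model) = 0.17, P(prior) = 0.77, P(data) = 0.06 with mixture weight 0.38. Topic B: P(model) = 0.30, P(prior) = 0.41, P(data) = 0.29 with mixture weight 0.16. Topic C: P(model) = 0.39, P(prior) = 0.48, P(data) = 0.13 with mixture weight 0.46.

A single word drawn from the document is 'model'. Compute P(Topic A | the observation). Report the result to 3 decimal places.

0.221

The responsibility of component k is π_k f_k(x) divided by Σ_j π_j f_j(x).
Evaluate each component's likelihood at the observed value:
  f_A = 0.17
  f_B = 0.3
  f_C = 0.39
Unnormalised posteriors:
  π_A·f_A = 0.38 × 0.17 = 0.0646
  π_B·f_B = 0.16 × 0.3 = 0.048
  π_C·f_C = 0.46 × 0.39 = 0.1794
Normaliser: 0.0646 + 0.048 + 0.1794 = 0.292
P(Topic A | data) ≈ 0.221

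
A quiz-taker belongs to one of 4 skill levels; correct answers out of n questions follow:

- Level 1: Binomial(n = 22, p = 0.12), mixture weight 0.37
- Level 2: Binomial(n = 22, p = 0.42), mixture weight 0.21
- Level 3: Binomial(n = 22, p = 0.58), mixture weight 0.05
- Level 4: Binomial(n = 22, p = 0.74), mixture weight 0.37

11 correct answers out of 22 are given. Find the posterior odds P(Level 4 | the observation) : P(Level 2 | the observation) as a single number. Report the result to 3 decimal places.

The posterior odds equal the prior odds times the likelihood ratio: (P(Z=i)/P(Z=j))·(f_i(x)/f_j(x)).
Binomial probabilities:
  f_1 = 1.28457e-05
  f_2 = 0.126446
  f_3 = 0.126446
  f_4 = 0.00943433
0.0034907 / 0.0265537 ≈ 0.131

0.131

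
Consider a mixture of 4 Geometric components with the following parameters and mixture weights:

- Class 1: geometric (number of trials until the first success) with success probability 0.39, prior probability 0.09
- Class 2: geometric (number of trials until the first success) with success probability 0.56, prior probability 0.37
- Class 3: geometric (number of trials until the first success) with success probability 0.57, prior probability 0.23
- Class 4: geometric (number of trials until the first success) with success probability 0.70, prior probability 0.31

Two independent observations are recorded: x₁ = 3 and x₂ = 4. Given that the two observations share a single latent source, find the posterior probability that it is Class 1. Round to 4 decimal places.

The responsibility of component k is P(Z=k) f_k(x) divided by Σ_j P(Z=j) f_j(x).
Since both observations come from the same component, the likelihood for component k is f_k(x₁)·f_k(x₂).
  p_1 = [0.39·(1−0.39)^2 = 0.39·0.3721 = 0.145119] × [0.0885226] = 0.0128463
  p_2 = [0.56·(1−0.56)^2 = 0.56·0.1936 = 0.108416] × [0.047703] = 0.00517177
  p_3 = [0.57·(1−0.57)^2 = 0.57·0.1849 = 0.105393] × [0.045319] = 0.0047763
  p_4 = [0.70·(1−0.70)^2 = 0.70·0.09 = 0.063] × [0.0189] = 0.0011907
Weight by the priors:
  P(Z=1)·p_1 = 0.09 × 0.0128463 = 0.00115617
  P(Z=2)·p_2 = 0.37 × 0.00517177 = 0.00191356
  P(Z=3)·p_3 = 0.23 × 0.0047763 = 0.00109855
  P(Z=4)·p_4 = 0.31 × 0.0011907 = 0.000369117
Denominator: 0.00115617 + 0.00191356 + 0.00109855 + 0.000369117 = 0.00453739
Responsibility of Class 1: 0.00115617 / 0.00453739 ≈ 0.2548

0.2548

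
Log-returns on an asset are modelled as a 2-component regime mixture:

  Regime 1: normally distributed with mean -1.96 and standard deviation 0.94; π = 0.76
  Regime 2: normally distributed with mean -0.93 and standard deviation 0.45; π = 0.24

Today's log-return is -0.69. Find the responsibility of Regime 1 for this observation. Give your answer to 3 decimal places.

The responsibility of component k is w_k f_k(x) divided by Σ_j w_j f_j(x).
Evaluate each component's likelihood at the observed value:
  L_1 = 0.170376
  L_2 = 0.769009
Multiply by the mixture weights:
  w_1·L_1 = 0.76 × 0.170376 = 0.129485
  w_2·L_2 = 0.24 × 0.769009 = 0.184562
Evidence: 0.129485 + 0.184562 = 0.314048
P(Regime 1 | data) ≈ 0.412

0.412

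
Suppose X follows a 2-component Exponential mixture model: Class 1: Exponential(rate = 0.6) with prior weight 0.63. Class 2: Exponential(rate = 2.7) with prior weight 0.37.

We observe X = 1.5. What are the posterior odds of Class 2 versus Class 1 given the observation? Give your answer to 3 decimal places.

Since P(k|x) ∝ w_k f_k(x), the posterior odds are w_i f_i(x) / (w_j f_j(x)).
Evaluate each component's likelihood at the observed value:
  L_1 = 0.243942
  L_2 = 0.0470404
0.017405 / 0.153683 ≈ 0.113

0.113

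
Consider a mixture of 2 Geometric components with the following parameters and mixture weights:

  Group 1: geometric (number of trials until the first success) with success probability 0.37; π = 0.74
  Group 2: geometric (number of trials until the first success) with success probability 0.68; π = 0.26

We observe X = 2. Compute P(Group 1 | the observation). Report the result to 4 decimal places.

By Bayes' theorem, P(k | x) = π_k f_k(x) / Σ_j π_j f_j(x).
Component likelihoods at x = 2:
  f_1 = 0.37·(1−0.37)^1 = 0.37·0.63 = 0.2331
  f_2 = 0.68·(1−0.68)^1 = 0.68·0.32 = 0.2176
Weight by the priors:
  π_1·f_1 = 0.74 × 0.2331 = 0.172494
  π_2·f_2 = 0.26 × 0.2176 = 0.056576
Marginal: 0.172494 + 0.056576 = 0.22907
So the posterior for Group 1 is 0.172494 / 0.22907 ≈ 0.7530.

0.7530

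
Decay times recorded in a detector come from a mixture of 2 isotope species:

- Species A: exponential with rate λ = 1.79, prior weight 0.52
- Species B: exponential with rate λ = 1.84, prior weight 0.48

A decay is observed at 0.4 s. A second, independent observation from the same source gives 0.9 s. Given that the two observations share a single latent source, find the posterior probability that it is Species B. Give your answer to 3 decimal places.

0.478

Posterior ∝ prior × likelihood, so P(k | x) ∝ π_k f_k(x); normalise over all components.
Since both observations come from the same component, the likelihood for component k is f_k(x₁)·f_k(x₂).
  p_A = [0.874779] × [0.357441] = 0.312682
  p_B = [0.881408] × [0.351258] = 0.309602
Unnormalised posteriors:
  π_A·p_A = 0.52 × 0.312682 = 0.162595
  π_B·p_B = 0.48 × 0.309602 = 0.148609
Sum: 0.162595 + 0.148609 = 0.311203
So the posterior for Species B is 0.148609 / 0.311203 ≈ 0.478.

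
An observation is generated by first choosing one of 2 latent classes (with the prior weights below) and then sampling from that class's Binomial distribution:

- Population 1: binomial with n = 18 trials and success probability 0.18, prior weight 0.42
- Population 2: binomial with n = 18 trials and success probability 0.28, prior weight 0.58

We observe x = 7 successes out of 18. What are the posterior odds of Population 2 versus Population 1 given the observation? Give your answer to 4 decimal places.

7.2792

Only the two components matter; the odds are (π_i f_i(x)) / (π_j f_j(x)).
Evaluate each component's likelihood at the observed value:
  p_1 = C(18,7)·0.18^7·0.82^11 = 31824·6.1222e-06·0.112707 = 0.0219591
  p_2 = C(18,7)·0.28^7·0.72^11 = 31824·0.000134929·0.0269561 = 0.115749
0.0671346 / 0.00922282 ≈ 7.2792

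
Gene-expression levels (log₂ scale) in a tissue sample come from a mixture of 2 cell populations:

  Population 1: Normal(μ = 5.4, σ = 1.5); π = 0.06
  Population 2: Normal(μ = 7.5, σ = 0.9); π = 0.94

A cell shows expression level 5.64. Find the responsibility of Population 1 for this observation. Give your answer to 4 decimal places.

P(component k | x) = P(Z=k)·f_k(x) / marginal(x), where marginal(x) = Σ_j P(Z=j)·f_j(x).
Component likelihoods at x = 5.64:
  f_1 = 0.262579
  f_2 = 0.0523851
Unnormalised posteriors:
  P(Z=1)·f_1 = 0.06 × 0.262579 = 0.0157547
  P(Z=2)·f_2 = 0.94 × 0.0523851 = 0.049242
Marginal: 0.0157547 + 0.049242 = 0.0649967
Responsibility of Population 1: 0.0157547 / 0.0649967 ≈ 0.2424

0.2424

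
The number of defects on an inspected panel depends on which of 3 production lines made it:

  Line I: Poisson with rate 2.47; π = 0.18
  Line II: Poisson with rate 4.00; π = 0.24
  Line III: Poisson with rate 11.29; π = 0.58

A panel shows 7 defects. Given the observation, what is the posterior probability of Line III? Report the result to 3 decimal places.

0.678

Posterior ∝ prior × likelihood, so P(k | x) ∝ P(Z=k) f_k(x); normalise over all components.
Component likelihoods at x = 7 defects:
  L_I = e^(−2.47)·2.47^7/7! = 0.00941328
  L_II = e^(−4.00)·4.00^7/7! = 0.0595404
  L_III = e^(−11.29)·11.29^7/7! = 0.0579752
Weight by the priors:
  P(Z=I)·L_I = 0.18 × 0.00941328 = 0.00169439
  P(Z=II)·L_II = 0.24 × 0.0595404 = 0.0142897
  P(Z=III)·L_III = 0.58 × 0.0579752 = 0.0336256
Denominator: 0.00169439 + 0.0142897 + 0.0336256 = 0.0496097
Responsibility of Line III: 0.0336256 / 0.0496097 ≈ 0.678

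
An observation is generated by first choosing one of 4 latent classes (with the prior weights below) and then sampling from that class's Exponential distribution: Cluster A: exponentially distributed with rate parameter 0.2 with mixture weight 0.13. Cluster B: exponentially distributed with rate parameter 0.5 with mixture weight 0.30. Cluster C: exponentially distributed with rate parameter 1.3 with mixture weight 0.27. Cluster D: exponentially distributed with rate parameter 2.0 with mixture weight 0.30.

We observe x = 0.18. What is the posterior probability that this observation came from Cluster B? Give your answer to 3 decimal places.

0.160

Apply Bayes' rule: the posterior for each component is proportional to its prior times its likelihood at x.
Evaluate each component's likelihood at the observed value:
  p_A = 0.192928
  p_B = 0.456966
  p_C = 1.02877
  p_D = 1.39535
Multiply by the mixture weights:
  π_A·p_A = 0.13 × 0.192928 = 0.0250806
  π_B·p_B = 0.30 × 0.456966 = 0.13709
  π_C·p_C = 0.27 × 1.02877 = 0.277768
  π_D·p_D = 0.30 × 1.39535 = 0.418606
Denominator: 0.0250806 + 0.13709 + 0.277768 + 0.418606 = 0.858544
Responsibility of Cluster B: 0.13709 / 0.858544 ≈ 0.160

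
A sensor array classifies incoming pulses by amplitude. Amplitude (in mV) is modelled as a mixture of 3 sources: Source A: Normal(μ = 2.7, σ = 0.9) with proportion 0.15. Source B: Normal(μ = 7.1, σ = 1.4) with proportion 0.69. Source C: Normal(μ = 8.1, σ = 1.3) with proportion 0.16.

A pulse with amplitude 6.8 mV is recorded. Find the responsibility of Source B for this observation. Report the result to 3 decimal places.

0.866

P(component k | x) = w_k·f_k(x) / marginal(x), where marginal(x) = Σ_j w_j·f_j(x).
Component likelihoods at x = 6.8 mV:
  p_A = 1.38099e-05
  p_B = 0.278491
  p_C = 0.186131
Unnormalised posteriors:
  w_A·p_A = 0.15 × 1.38099e-05 = 2.07149e-06
  w_B·p_B = 0.69 × 0.278491 = 0.192159
  w_C·p_C = 0.16 × 0.186131 = 0.029781
Evidence: 2.07149e-06 + 0.192159 + 0.029781 = 0.221942
Responsibility of Source B: 0.192159 / 0.221942 ≈ 0.866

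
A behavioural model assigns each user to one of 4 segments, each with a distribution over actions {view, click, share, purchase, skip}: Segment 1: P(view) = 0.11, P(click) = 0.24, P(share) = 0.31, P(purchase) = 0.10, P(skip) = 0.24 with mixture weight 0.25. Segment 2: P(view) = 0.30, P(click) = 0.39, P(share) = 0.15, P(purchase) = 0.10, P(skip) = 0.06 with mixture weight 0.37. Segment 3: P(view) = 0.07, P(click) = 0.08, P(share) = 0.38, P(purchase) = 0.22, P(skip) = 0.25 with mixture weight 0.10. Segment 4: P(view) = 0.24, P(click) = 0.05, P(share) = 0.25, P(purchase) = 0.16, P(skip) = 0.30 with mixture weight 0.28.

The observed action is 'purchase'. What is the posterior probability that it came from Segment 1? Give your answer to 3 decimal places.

Apply Bayes' rule: the posterior for each component is proportional to its prior times its likelihood at x.
Component likelihoods at x = 'purchase':
  L_1 = 0.1
  L_2 = 0.1
  L_3 = 0.22
  L_4 = 0.16
Unnormalised posteriors:
  π_1·L_1 = 0.25 × 0.1 = 0.025
  π_2·L_2 = 0.37 × 0.1 = 0.037
  π_3·L_3 = 0.10 × 0.22 = 0.022
  π_4·L_4 = 0.28 × 0.16 = 0.0448
Sum: 0.025 + 0.037 + 0.022 + 0.0448 = 0.1288
So the posterior for Segment 1 is 0.025 / 0.1288 ≈ 0.194.

0.194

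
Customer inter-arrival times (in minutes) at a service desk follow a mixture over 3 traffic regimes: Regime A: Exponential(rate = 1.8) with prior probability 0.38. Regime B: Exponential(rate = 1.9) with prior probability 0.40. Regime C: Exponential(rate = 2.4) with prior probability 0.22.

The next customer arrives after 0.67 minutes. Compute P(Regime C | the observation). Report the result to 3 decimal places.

By Bayes' theorem, P(k | x) = P(Z=k) f_k(x) / Σ_j P(Z=j) f_j(x).
Component likelihoods at x = 0.67 minutes:
  p_A = 0.538906
  p_B = 0.531982
  p_C = 0.480691
Prior × likelihood for each component:
  P(Z=A)·p_A = 0.38 × 0.538906 = 0.204784
  P(Z=B)·p_B = 0.40 × 0.531982 = 0.212793
  P(Z=C)·p_C = 0.22 × 0.480691 = 0.105752
Normaliser: 0.204784 + 0.212793 + 0.105752 = 0.523329
P(Regime C | data) ≈ 0.202

0.202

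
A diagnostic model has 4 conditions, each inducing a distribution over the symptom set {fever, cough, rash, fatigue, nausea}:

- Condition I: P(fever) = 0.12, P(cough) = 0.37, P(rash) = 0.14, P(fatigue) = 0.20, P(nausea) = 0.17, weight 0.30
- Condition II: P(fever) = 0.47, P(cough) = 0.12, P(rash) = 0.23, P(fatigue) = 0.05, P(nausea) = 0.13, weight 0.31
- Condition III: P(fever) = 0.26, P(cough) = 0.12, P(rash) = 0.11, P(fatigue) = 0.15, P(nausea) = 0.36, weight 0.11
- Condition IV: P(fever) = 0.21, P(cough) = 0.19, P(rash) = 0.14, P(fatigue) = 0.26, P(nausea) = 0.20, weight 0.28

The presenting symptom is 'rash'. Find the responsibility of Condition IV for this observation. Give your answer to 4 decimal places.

P(component k | x) = w_k·f_k(x) / marginal(x), where marginal(x) = Σ_j w_j·f_j(x).
Component likelihoods at x = 'rash':
  p_I = P(rash | comp) = 0.14
  p_II = P(rash | comp) = 0.23
  p_III = P(rash | comp) = 0.11
  p_IV = P(rash | comp) = 0.14
Multiply by the mixture weights:
  w_I·p_I = 0.30 × 0.14 = 0.042
  w_II·p_II = 0.31 × 0.23 = 0.0713
  w_III·p_III = 0.11 × 0.11 = 0.0121
  w_IV·p_IV = 0.28 × 0.14 = 0.0392
Denominator: 0.042 + 0.0713 + 0.0121 + 0.0392 = 0.1646
So the posterior for Condition IV is 0.0392 / 0.1646 ≈ 0.2382.

0.2382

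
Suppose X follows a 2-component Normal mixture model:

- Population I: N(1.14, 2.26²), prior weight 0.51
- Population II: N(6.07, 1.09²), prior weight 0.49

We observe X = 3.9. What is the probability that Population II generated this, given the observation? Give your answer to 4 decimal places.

0.3666

By Bayes' theorem, P(k | x) = π_k f_k(x) / Σ_j π_j f_j(x).
Normal densities:
  f_I = (1/(2.26·√(2π)))·exp(−(3.9−1.14)²/(2·2.26²)) = 0.176523·exp(-0.74571) = 0.0837419
  f_II = (1/(1.09·√(2π)))·exp(−(3.9−6.07)²/(2·1.09²)) = 0.366002·exp(-1.98169) = 0.0504481
Unnormalised posteriors:
  π_I·f_I = 0.51 × 0.0837419 = 0.0427084
  π_II·f_II = 0.49 × 0.0504481 = 0.0247196
Evidence: 0.0427084 + 0.0247196 = 0.067428
Responsibility of Population II: 0.0247196 / 0.067428 ≈ 0.3666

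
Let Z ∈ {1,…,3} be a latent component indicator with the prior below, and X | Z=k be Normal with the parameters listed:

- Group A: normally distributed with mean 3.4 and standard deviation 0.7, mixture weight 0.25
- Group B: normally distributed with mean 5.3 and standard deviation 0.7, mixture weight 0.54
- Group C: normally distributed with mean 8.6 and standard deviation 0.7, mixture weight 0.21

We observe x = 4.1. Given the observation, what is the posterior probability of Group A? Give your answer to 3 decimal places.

Posterior ∝ prior × likelihood, so P(k | x) ∝ P(Z=k) f_k(x); normalise over all components.
Normal densities:
  p_A = (1/(0.7·√(2π)))·exp(−(4.1−3.4)²/(2·0.7²)) = 0.569918·exp(-0.50000) = 0.345672
  p_B = (1/(0.7·√(2π)))·exp(−(4.1−5.3)²/(2·0.7²)) = 0.569918·exp(-1.46939) = 0.131119
  p_C = (1/(0.7·√(2π)))·exp(−(4.1−8.6)²/(2·0.7²)) = 0.569918·exp(-20.66327) = 6.0516e-10
Unnormalised posteriors:
  P(Z=A)·p_A = 0.25 × 0.345672 = 0.0864181
  P(Z=B)·p_B = 0.54 × 0.131119 = 0.0708042
  P(Z=C)·p_C = 0.21 × 6.0516e-10 = 1.27084e-10
Sum: 0.0864181 + 0.0708042 + 1.27084e-10 = 0.157222
P(Group A | data) = 0.0864181 / 0.157222 ≈ 0.550

0.550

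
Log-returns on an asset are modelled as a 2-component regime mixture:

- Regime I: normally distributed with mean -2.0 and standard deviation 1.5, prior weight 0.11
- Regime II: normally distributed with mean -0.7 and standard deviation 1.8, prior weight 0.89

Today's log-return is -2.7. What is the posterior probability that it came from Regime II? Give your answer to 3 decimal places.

By Bayes' theorem, P(k | x) = w_k f_k(x) / Σ_j w_j f_j(x).
Normal densities:
  f_I = (1/(1.5·√(2π)))·exp(−(-2.7−-2.0)²/(2·1.5²)) = 0.265962·exp(-0.10889) = 0.238522
  f_II = (1/(1.8·√(2π)))·exp(−(-2.7−-0.7)²/(2·1.8²)) = 0.221635·exp(-0.61728) = 0.119551
Prior × likelihood for each component:
  w_I·f_I = 0.11 × 0.238522 = 0.0262375
  w_II·f_II = 0.89 × 0.119551 = 0.106401
Denominator: 0.0262375 + 0.106401 = 0.132638
Responsibility of Regime II: 0.106401 / 0.132638 ≈ 0.802

0.802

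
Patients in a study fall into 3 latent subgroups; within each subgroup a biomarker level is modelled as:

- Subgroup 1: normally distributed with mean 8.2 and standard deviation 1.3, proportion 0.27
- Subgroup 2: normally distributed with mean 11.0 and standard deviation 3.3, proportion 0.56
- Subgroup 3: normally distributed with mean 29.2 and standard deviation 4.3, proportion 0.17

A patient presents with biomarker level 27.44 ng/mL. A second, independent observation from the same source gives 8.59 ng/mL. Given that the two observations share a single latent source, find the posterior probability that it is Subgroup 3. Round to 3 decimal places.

P(component k | x) = w_k·f_k(x) / marginal(x), where marginal(x) = Σ_j w_j·f_j(x).
Since both observations come from the same component, the likelihood for component k is f_k(x₁)·f_k(x₂).
  p_1 = [(1/(1.3·√(2π)))·exp(−(27.44−8.2)²/(2·1.3²)) = 0.306879·exp(-109.52000) = 8.37597e-49] × [0.293375] = 2.4573e-49
  p_2 = [(1/(3.3·√(2π)))·exp(−(27.44−11.0)²/(2·3.3²)) = 0.120892·exp(-12.40926) = 4.93315e-07] × [0.0925939] = 4.5678e-08
  p_3 = [(1/(4.3·√(2π)))·exp(−(27.44−29.2)²/(2·4.3²)) = 0.092777·exp(-0.08376) = 0.0853224] × [9.52582e-07] = 8.12766e-08
Multiply by the mixture weights:
  w_1·p_1 = 0.27 × 2.4573e-49 = 6.63472e-50
  w_2·p_2 = 0.56 × 4.5678e-08 = 2.55797e-08
  w_3·p_3 = 0.17 × 8.12766e-08 = 1.3817e-08
Denominator: 6.63472e-50 + 2.55797e-08 + 1.3817e-08 = 3.93967e-08
Responsibility of Subgroup 3: 1.3817e-08 / 3.93967e-08 ≈ 0.351

0.351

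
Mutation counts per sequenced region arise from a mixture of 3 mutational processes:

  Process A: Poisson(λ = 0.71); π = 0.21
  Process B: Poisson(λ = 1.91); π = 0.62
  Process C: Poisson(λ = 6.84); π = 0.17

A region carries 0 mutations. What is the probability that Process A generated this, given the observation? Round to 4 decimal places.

0.5288

By Bayes' theorem, P(k | x) = π_k f_k(x) / Σ_j π_j f_j(x).
Poisson probabilities:
  L_A = e^(−0.71)·0.71^0/0! = 0.491644
  L_B = e^(−1.91)·1.91^0/0! = 0.14808
  L_C = e^(−6.84)·6.84^0/0! = 0.0010701
Unnormalised posteriors:
  π_A·L_A = 0.21 × 0.491644 = 0.103245
  π_B·L_B = 0.62 × 0.14808 = 0.0918098
  π_C·L_C = 0.17 × 0.0010701 = 0.000181918
Denominator: 0.103245 + 0.0918098 + 0.000181918 = 0.195237
So the posterior for Process A is 0.103245 / 0.195237 ≈ 0.5288.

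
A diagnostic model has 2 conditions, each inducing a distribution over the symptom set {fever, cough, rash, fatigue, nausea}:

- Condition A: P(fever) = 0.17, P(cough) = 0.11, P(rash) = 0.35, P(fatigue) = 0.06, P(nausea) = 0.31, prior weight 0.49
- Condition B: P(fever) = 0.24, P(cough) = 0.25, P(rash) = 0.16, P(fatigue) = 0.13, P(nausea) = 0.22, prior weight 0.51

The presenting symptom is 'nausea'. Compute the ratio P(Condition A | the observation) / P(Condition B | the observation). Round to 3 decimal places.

Posterior odds = (π_i f_i(x)) / (π_j f_j(x)); the normalising sum cancels.
Evaluate each component's likelihood at the observed value:
  L_A = P(nausea | comp) = 0.31
  L_B = P(nausea | comp) = 0.22
Posterior odds = (π_A·L_A) / (π_B·L_B) = (0.49·0.31) / (0.51·0.22) = 0.1519 / 0.1122 ≈ 1.354

1.354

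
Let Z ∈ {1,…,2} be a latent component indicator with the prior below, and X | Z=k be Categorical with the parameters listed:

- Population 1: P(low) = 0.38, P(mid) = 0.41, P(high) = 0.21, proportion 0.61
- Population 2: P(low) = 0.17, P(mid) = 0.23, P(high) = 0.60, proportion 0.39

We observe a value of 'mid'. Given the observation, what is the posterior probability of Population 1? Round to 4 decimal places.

Posterior ∝ prior × likelihood, so P(k | x) ∝ P(Z=k) f_k(x); normalise over all components.
Evaluate each component's likelihood at the observed value:
  p_1 = P(mid | comp) = 0.41
  p_2 = P(mid | comp) = 0.23
Multiply by the mixture weights:
  P(Z=1)·p_1 = 0.61 × 0.41 = 0.2501
  P(Z=2)·p_2 = 0.39 × 0.23 = 0.0897
Denominator: 0.2501 + 0.0897 = 0.3398
P(Population 1 | data) ≈ 0.7360

0.7360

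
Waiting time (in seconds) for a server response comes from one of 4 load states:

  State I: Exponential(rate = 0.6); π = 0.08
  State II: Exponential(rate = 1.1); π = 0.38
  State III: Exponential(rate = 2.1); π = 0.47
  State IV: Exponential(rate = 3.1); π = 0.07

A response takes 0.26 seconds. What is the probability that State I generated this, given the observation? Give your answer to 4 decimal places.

By Bayes' theorem, P(k | x) = w_k f_k(x) / Σ_j w_j f_j(x).
Component likelihoods at x = 0.26 seconds:
  f_I = 0.513336
  f_II = 0.826389
  f_III = 1.21645
  f_IV = 1.38459
Prior × likelihood for each component:
  w_I·f_I = 0.08 × 0.513336 = 0.0410668
  w_II·f_II = 0.38 × 0.826389 = 0.314028
  w_III·f_III = 0.47 × 1.21645 = 0.571732
  w_IV·f_IV = 0.07 × 1.38459 = 0.0969211
Denominator: 0.0410668 + 0.314028 + 0.571732 + 0.0969211 = 1.02375
Responsibility of State I: 0.0410668 / 1.02375 ≈ 0.0401

0.0401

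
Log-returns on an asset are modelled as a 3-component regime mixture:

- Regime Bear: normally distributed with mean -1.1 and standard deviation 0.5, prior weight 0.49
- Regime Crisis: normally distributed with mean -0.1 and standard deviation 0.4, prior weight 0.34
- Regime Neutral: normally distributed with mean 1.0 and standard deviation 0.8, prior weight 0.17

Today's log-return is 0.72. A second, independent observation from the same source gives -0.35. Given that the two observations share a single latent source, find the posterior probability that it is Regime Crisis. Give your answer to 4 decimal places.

Apply Bayes' rule: the posterior for each component is proportional to its prior times its likelihood at x.
Since both observations come from the same component, the likelihood for component k is f_k(x₁)·f_k(x₂).
  p_Bear = [(1/(0.5·√(2π)))·exp(−(0.72−-1.1)²/(2·0.5²)) = 0.797885·exp(-6.62480) = 0.00105883] × [0.259035] = 0.000274274
  p_Crisis = [(1/(0.4·√(2π)))·exp(−(0.72−-0.1)²/(2·0.4²)) = 0.997356·exp(-2.10125) = 0.12198] × [0.820402] = 0.100073
  p_Neutral = [(1/(0.8·√(2π)))·exp(−(0.72−1.0)²/(2·0.8²)) = 0.498678·exp(-0.06125) = 0.46905] × [0.120077] = 0.0563221
Multiply by the mixture weights:
  π_Bear·p_Bear = 0.49 × 0.000274274 = 0.000134394
  π_Crisis·p_Crisis = 0.34 × 0.100073 = 0.0340247
  π_Neutral·p_Neutral = 0.17 × 0.0563221 = 0.00957476
Marginal: 0.000134394 + 0.0340247 + 0.00957476 = 0.0437339
P(Regime Crisis | data) ≈ 0.7780

0.7780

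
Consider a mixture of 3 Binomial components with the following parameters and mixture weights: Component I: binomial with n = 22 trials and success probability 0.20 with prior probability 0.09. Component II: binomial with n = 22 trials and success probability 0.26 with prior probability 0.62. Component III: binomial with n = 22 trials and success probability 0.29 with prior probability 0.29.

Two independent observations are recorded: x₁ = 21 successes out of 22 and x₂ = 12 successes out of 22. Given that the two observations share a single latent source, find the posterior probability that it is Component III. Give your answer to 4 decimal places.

0.9159

The responsibility of component k is w_k f_k(x) divided by Σ_j w_j f_j(x).
Since both observations come from the same component, the likelihood for component k is f_k(x₁)·f_k(x₂).
  f_I = [3.69099e-14] × [0.000284398] = 1.04971e-17
  f_II = [8.43519e-12] × [0.00303853] = 2.56306e-14
  f_III = [8.0175e-11] × [0.00744777] = 5.97125e-13
Unnormalised posteriors:
  w_I·f_I = 0.09 × 1.04971e-17 = 9.44738e-19
  w_II·f_II = 0.62 × 2.56306e-14 = 1.5891e-14
  w_III·f_III = 0.29 × 5.97125e-13 = 1.73166e-13
Sum: 9.44738e-19 + 1.5891e-14 + 1.73166e-13 = 1.89058e-13
P(Component III | x₁,x₂) ≈ 0.9159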